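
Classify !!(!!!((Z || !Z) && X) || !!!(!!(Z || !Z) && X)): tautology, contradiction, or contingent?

!!(!!!((Z || !Z) && X) || !!!(!!(Z || !Z) && X))
= !!(!!!((Z || !Z) && X) || !!!((Z || !Z) && X))   [double negation]
= !!!!!((Z || !Z) && X)   [idempotence]
= !!!((Z || !Z) && X)   [double negation]
= !((Z || !Z) && X)   [double negation]
= !X   [complement / identity]
This depends on X, so it is not a constant.

contingent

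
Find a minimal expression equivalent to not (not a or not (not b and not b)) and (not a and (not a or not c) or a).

a and not b

not (not a or not (not b and not b)) and (not a and (not a or not c) or a)
= not (not a or not not b) and (not a and (not a or not c) or a)
= not (not a or not not b) and (not a or a)
= not (not a or not not b)
= a and not b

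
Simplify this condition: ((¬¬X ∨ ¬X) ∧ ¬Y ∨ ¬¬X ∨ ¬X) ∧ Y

((¬¬X ∨ ¬X) ∧ ¬Y ∨ ¬¬X ∨ ¬X) ∧ Y
= (¬¬X ∨ ¬X) ∧ Y   (absorption)
= (X ∨ ¬X) ∧ Y   (double negation)
= Y   (complement / identity)

Y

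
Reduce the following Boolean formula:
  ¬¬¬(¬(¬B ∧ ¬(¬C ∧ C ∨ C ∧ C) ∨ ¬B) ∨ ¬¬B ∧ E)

¬¬¬(¬(¬B ∧ ¬(¬C ∧ C ∨ C ∧ C) ∨ ¬B) ∨ ¬¬B ∧ E)
= ¬¬¬(¬(¬B ∧ ¬C ∨ ¬B) ∨ ¬¬B ∧ E)
= ¬¬¬(¬¬B ∨ ¬¬B ∧ E)
= ¬¬¬¬¬B
= ¬¬¬B
= ¬B

¬B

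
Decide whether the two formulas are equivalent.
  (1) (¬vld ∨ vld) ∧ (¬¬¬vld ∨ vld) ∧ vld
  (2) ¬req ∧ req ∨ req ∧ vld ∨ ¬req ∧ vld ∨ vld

E1: (¬vld ∨ vld) ∧ (¬¬¬vld ∨ vld) ∧ vld
    = (¬vld ∨ vld) ∧ (¬vld ∨ vld) ∧ vld   [double negation]
    = (¬vld ∨ vld) ∧ vld   [idempotence]
    = vld   [complement / identity]
E2: ¬req ∧ req ∨ req ∧ vld ∨ ¬req ∧ vld ∨ vld
    = ¬req ∧ req ∨ vld ∨ vld   [distribution]
    = ¬req ∧ req ∨ vld   [idempotence]
    = vld   [complement / identity]
Both reduce to vld, so they are equivalent.

Yes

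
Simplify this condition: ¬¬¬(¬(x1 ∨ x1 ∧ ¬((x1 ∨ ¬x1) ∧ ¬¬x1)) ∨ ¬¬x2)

x1 ∧ ¬x2

¬¬¬(¬(x1 ∨ x1 ∧ ¬((x1 ∨ ¬x1) ∧ ¬¬x1)) ∨ ¬¬x2)
= ¬¬((x1 ∨ x1 ∧ ¬((x1 ∨ ¬x1) ∧ ¬¬x1)) ∧ ¬x2)
= ¬¬((x1 ∨ x1 ∧ ¬((x1 ∨ ¬x1) ∧ x1)) ∧ ¬x2)
= ¬¬((x1 ∨ x1 ∧ ¬x1) ∧ ¬x2)
= ¬¬(x1 ∧ ¬x2)
= x1 ∧ ¬x2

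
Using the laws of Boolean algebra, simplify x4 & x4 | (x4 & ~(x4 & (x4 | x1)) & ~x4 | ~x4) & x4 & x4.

x4

x4 & x4 | (x4 & ~(x4 & (x4 | x1)) & ~x4 | ~x4) & x4 & x4
= x4 & x4 | (x4 & ~x4 & ~x4 | ~x4) & x4 & x4   [absorption]
= x4 & x4 | (x4 & ~x4 | ~x4) & x4 & x4   [idempotence]
= x4 & x4 | ~x4 & x4 & x4   [complement / identity]
= x4 & x4 | ~x4 & x4   [idempotence]
= x4   [distribution]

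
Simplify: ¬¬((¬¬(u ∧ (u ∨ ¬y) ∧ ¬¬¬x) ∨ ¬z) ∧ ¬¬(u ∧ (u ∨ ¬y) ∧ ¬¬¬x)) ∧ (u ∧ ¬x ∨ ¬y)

¬¬((¬¬(u ∧ (u ∨ ¬y) ∧ ¬¬¬x) ∨ ¬z) ∧ ¬¬(u ∧ (u ∨ ¬y) ∧ ¬¬¬x)) ∧ (u ∧ ¬x ∨ ¬y)
= ¬¬¬¬(u ∧ (u ∨ ¬y) ∧ ¬¬¬x) ∧ (u ∧ ¬x ∨ ¬y)   — absorption
= ¬¬(u ∧ (u ∨ ¬y) ∧ ¬¬¬x) ∧ (u ∧ ¬x ∨ ¬y)   — double negation
= ¬¬(u ∧ ¬¬¬x) ∧ (u ∧ ¬x ∨ ¬y)   — absorption
= u ∧ ¬¬¬x ∧ (u ∧ ¬x ∨ ¬y)   — double negation
= u ∧ ¬x ∧ (u ∧ ¬x ∨ ¬y)   — double negation
= u ∧ ¬x   — absorption

u ∧ ¬x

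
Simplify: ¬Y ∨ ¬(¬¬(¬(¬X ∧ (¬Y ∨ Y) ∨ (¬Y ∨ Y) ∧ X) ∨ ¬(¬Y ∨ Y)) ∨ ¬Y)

¬Y ∨ ¬(¬¬(¬(¬X ∧ (¬Y ∨ Y) ∨ (¬Y ∨ Y) ∧ X) ∨ ¬(¬Y ∨ Y)) ∨ ¬Y)
= ¬Y ∨ ¬(¬((¬X ∧ (¬Y ∨ Y) ∨ (¬Y ∨ Y) ∧ X) ∧ (¬Y ∨ Y)) ∨ ¬Y)   [De Morgan]
= ¬Y ∨ (¬X ∧ (¬Y ∨ Y) ∨ (¬Y ∨ Y) ∧ X) ∧ (¬Y ∨ Y) ∧ Y   [De Morgan]
= ¬Y ∨ (¬Y ∨ Y) ∧ (¬Y ∨ Y) ∧ Y   [distribution]
= ¬Y ∨ (¬Y ∨ Y) ∧ Y   [idempotence]
= ¬Y ∨ Y   [complement / identity]
= True   [complement]

True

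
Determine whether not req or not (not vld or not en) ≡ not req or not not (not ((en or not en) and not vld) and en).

Yes

E1: not req or not (not vld or not en)
    = not req or vld and en   — De Morgan
E2: not req or not not (not ((en or not en) and not vld) and en)
    = not req or not not (not not vld and en)   — complement / identity
    = not req or not not (vld and en)   — double negation
    = not req or vld and en   — double negation
Both reduce to not req or vld and en, so they are equivalent.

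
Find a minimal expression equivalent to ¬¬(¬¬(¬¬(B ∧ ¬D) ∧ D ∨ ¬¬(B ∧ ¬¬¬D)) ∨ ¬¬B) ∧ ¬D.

¬¬(¬¬(¬¬(B ∧ ¬D) ∧ D ∨ ¬¬(B ∧ ¬¬¬D)) ∨ ¬¬B) ∧ ¬D
= ¬¬(¬¬(¬¬(B ∧ ¬D) ∧ D ∨ ¬¬(B ∧ ¬D)) ∨ ¬¬B) ∧ ¬D
= ¬¬(¬¬¬¬(B ∧ ¬D) ∨ ¬¬B) ∧ ¬D
= ¬(¬¬¬(B ∧ ¬D) ∧ ¬B) ∧ ¬D
= ¬(¬(B ∧ ¬D) ∧ ¬B) ∧ ¬D
= (B ∧ ¬D ∨ B) ∧ ¬D
= B ∧ ¬D

B ∧ ¬D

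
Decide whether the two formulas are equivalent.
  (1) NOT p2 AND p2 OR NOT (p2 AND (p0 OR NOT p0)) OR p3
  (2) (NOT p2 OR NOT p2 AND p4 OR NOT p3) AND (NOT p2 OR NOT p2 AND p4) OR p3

E1: NOT p2 AND p2 OR NOT (p2 AND (p0 OR NOT p0)) OR p3
    = NOT p2 AND p2 OR NOT p2 OR p3
    = NOT p2 OR p3
E2: (NOT p2 OR NOT p2 AND p4 OR NOT p3) AND (NOT p2 OR NOT p2 AND p4) OR p3
    = NOT p2 OR NOT p2 AND p4 OR p3
    = NOT p2 OR p3
Both reduce to NOT p2 OR p3, so they are equivalent.

Yes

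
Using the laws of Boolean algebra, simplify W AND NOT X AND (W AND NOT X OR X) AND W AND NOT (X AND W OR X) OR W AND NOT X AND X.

W AND NOT X AND (W AND NOT X OR X) AND W AND NOT (X AND W OR X) OR W AND NOT X AND X
= W AND NOT X AND (W AND NOT X OR X) AND W AND NOT X OR W AND NOT X AND X
= W AND NOT X AND W AND NOT X OR W AND NOT X AND X
= W AND NOT X OR W AND NOT X AND X
= W AND NOT X

W AND NOT X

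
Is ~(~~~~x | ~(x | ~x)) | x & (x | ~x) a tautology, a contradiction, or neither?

tautology

~(~~~~x | ~(x | ~x)) | x & (x | ~x)
= ~~~x & (x | ~x) | x & (x | ~x)   — De Morgan
= ~x & (x | ~x) | x & (x | ~x)   — double negation
= x | ~x   — distribution
= 1   — complement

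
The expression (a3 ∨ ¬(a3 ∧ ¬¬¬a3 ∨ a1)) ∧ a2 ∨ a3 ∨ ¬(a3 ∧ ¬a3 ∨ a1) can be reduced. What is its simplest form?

a3 ∨ ¬a1

(a3 ∨ ¬(a3 ∧ ¬¬¬a3 ∨ a1)) ∧ a2 ∨ a3 ∨ ¬(a3 ∧ ¬a3 ∨ a1)
= (a3 ∨ ¬(a3 ∧ ¬a3 ∨ a1)) ∧ a2 ∨ a3 ∨ ¬(a3 ∧ ¬a3 ∨ a1)   — double negation
= a3 ∨ ¬(a3 ∧ ¬a3 ∨ a1)   — absorption
= a3 ∨ ¬a1   — complement / identity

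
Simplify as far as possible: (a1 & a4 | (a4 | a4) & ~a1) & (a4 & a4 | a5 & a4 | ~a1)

a4

(a1 & a4 | (a4 | a4) & ~a1) & (a4 & a4 | a5 & a4 | ~a1)
= (a1 & a4 | a4 & ~a1) & (a4 & a4 | a5 & a4 | ~a1)   (idempotence)
= a4 & (a4 & a4 | a5 & a4 | ~a1)   (distribution)
= a4 & ((a4 | a5) & a4 | ~a1)   (distribution)
= a4 & (a4 | ~a1)   (absorption)
= a4   (absorption)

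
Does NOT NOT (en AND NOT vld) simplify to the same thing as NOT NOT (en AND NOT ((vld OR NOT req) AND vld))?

Yes

E1: NOT NOT (en AND NOT vld)
    = en AND NOT vld
E2: NOT NOT (en AND NOT ((vld OR NOT req) AND vld))
    = NOT NOT (en AND NOT vld)
    = en AND NOT vld
Both reduce to en AND NOT vld, so they are equivalent.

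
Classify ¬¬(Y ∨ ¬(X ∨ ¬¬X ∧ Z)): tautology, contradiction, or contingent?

contingent

¬¬(Y ∨ ¬(X ∨ ¬¬X ∧ Z))
= ¬¬(Y ∨ ¬(X ∨ X ∧ Z))
= Y ∨ ¬(X ∨ X ∧ Z)
= Y ∨ ¬X
This depends on X, Y, so it is not a constant.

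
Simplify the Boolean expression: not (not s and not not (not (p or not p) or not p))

not (not s and not not (not (p or not p) or not p))
= not (not s and not ((p or not p) and p))   (De Morgan)
= not (not s and not p)   (complement / identity)
= s or p   (De Morgan)

s or p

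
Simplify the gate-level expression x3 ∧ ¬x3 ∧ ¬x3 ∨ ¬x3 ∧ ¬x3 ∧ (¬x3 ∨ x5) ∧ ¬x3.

x3 ∧ ¬x3 ∧ ¬x3 ∨ ¬x3 ∧ ¬x3 ∧ (¬x3 ∨ x5) ∧ ¬x3
= x3 ∧ ¬x3 ∧ ¬x3 ∨ ¬x3 ∧ ¬x3 ∧ ¬x3   [absorption]
= ¬x3 ∧ ¬x3   [distribution]
= ¬x3   [idempotence]

¬x3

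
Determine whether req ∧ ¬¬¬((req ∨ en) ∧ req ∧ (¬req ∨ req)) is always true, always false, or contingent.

always false

req ∧ ¬¬¬((req ∨ en) ∧ req ∧ (¬req ∨ req))
= req ∧ ¬¬¬((req ∨ en) ∧ req)   (complement / identity)
= req ∧ ¬¬¬req   (absorption)
= req ∧ ¬req   (double negation)
= False   (complement)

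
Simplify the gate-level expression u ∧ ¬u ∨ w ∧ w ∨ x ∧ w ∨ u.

u ∧ ¬u ∨ w ∧ w ∨ x ∧ w ∨ u
= u ∧ ¬u ∨ w ∧ (w ∨ x) ∨ u
= w ∧ (w ∨ x) ∨ u
= w ∨ u

w ∨ u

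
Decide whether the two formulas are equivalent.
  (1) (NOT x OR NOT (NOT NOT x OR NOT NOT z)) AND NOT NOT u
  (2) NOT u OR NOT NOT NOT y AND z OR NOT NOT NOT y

E1: (NOT x OR NOT (NOT NOT x OR NOT NOT z)) AND NOT NOT u
    = (NOT x OR NOT x AND NOT z) AND NOT NOT u   [De Morgan]
    = NOT x AND NOT NOT u   [absorption]
    = NOT x AND u   [double negation]
E2: NOT u OR NOT NOT NOT y AND z OR NOT NOT NOT y
    = NOT u OR NOT NOT NOT y   [absorption]
    = NOT u OR NOT y   [double negation]
These differ: at u=0, x=1, y=0, z=1, E1 = 0 but E2 = 1.

No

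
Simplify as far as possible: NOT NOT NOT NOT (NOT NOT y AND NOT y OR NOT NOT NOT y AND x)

NOT y AND x

NOT NOT NOT NOT (NOT NOT y AND NOT y OR NOT NOT NOT y AND x)
= NOT NOT NOT NOT (y AND NOT y OR NOT NOT NOT y AND x)   [double negation]
= NOT NOT NOT NOT (NOT NOT NOT y AND x)   [complement / identity]
= NOT NOT (NOT NOT NOT y AND x)   [double negation]
= NOT NOT NOT y AND x   [double negation]
= NOT y AND x   [double negation]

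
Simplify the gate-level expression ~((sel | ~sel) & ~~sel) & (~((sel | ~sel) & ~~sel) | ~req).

~sel

~((sel | ~sel) & ~~sel) & (~((sel | ~sel) & ~~sel) | ~req)
= ~((sel | ~sel) & ~~sel)   [absorption]
= ~~~sel   [complement / identity]
= ~sel   [double negation]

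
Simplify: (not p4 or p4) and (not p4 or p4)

True

(not p4 or p4) and (not p4 or p4)
= not p4 or p4
= True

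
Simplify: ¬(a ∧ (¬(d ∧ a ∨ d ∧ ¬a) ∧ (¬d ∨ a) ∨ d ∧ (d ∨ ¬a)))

¬(a ∧ (¬(d ∧ a ∨ d ∧ ¬a) ∧ (¬d ∨ a) ∨ d ∧ (d ∨ ¬a)))
= ¬(a ∧ (¬d ∧ (¬d ∨ a) ∨ d ∧ (d ∨ ¬a)))   (distribution)
= ¬(a ∧ (¬d ∨ d ∧ (d ∨ ¬a)))   (absorption)
= ¬(a ∧ (¬d ∨ d))   (absorption)
= ¬a   (complement / identity)

¬a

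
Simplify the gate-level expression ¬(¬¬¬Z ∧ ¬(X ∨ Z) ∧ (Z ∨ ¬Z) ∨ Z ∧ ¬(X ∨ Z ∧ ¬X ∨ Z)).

¬(¬¬¬Z ∧ ¬(X ∨ Z) ∧ (Z ∨ ¬Z) ∨ Z ∧ ¬(X ∨ Z ∧ ¬X ∨ Z))
= ¬(¬¬¬Z ∧ ¬(X ∨ Z) ∧ (Z ∨ ¬Z) ∨ Z ∧ ¬(X ∨ Z))   (absorption)
= ¬(¬¬¬Z ∧ ¬(X ∨ Z) ∨ Z ∧ ¬(X ∨ Z))   (complement / identity)
= ¬(¬Z ∧ ¬(X ∨ Z) ∨ Z ∧ ¬(X ∨ Z))   (double negation)
= ¬¬(X ∨ Z)   (distribution)
= X ∨ Z   (double negation)

X ∨ Z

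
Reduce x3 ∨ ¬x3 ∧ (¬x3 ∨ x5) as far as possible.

True

x3 ∨ ¬x3 ∧ (¬x3 ∨ x5)
= x3 ∨ ¬x3   — absorption
= True   — complement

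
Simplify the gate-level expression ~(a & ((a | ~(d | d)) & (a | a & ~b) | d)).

~(a & ((a | ~(d | d)) & (a | a & ~b) | d))
= ~(a & ((a | ~d) & (a | a & ~b) | d))   [idempotence]
= ~(a & ((a | ~d) & a | d))   [absorption]
= ~(a & (a | d))   [absorption]
= ~a   [absorption]

~a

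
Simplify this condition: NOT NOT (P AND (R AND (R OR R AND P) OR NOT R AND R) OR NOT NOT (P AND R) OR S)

P AND R OR S

NOT NOT (P AND (R AND (R OR R AND P) OR NOT R AND R) OR NOT NOT (P AND R) OR S)
= NOT NOT (P AND (R AND R OR NOT R AND R) OR NOT NOT (P AND R) OR S)   [absorption]
= NOT NOT (P AND R OR NOT NOT (P AND R) OR S)   [distribution]
= NOT NOT (P AND R OR P AND R OR S)   [double negation]
= NOT NOT (P AND R OR S)   [idempotence]
= P AND R OR S   [double negation]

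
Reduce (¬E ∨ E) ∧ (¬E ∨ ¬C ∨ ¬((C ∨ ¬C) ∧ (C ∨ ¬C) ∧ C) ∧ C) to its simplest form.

¬E ∨ ¬C

(¬E ∨ E) ∧ (¬E ∨ ¬C ∨ ¬((C ∨ ¬C) ∧ (C ∨ ¬C) ∧ C) ∧ C)
= ¬E ∨ ¬C ∨ ¬((C ∨ ¬C) ∧ (C ∨ ¬C) ∧ C) ∧ C
= ¬E ∨ ¬C ∨ ¬((C ∨ ¬C) ∧ C) ∧ C
= ¬E ∨ ¬C ∨ ¬C ∧ C
= ¬E ∨ ¬C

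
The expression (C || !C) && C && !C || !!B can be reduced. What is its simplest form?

B

(C || !C) && C && !C || !!B
= C && !C || !!B   — complement / identity
= C && !C || B   — double negation
= B   — complement / identity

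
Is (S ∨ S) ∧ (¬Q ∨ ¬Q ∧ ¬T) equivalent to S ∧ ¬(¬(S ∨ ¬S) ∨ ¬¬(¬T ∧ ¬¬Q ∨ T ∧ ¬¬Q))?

Yes

E1: (S ∨ S) ∧ (¬Q ∨ ¬Q ∧ ¬T)
    = S ∧ (¬Q ∨ ¬Q ∧ ¬T)   — idempotence
    = S ∧ ¬Q   — absorption
E2: S ∧ ¬(¬(S ∨ ¬S) ∨ ¬¬(¬T ∧ ¬¬Q ∨ T ∧ ¬¬Q))
    = S ∧ (S ∨ ¬S) ∧ ¬(¬T ∧ ¬¬Q ∨ T ∧ ¬¬Q)   — De Morgan
    = S ∧ ¬(¬T ∧ ¬¬Q ∨ T ∧ ¬¬Q)   — complement / identity
    = S ∧ ¬¬¬Q   — distribution
    = S ∧ ¬Q   — double negation
Both reduce to S ∧ ¬Q, so they are equivalent.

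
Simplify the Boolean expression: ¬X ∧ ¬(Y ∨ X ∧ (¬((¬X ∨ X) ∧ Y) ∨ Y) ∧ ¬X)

¬X ∧ ¬(Y ∨ X ∧ (¬((¬X ∨ X) ∧ Y) ∨ Y) ∧ ¬X)
= ¬X ∧ ¬(Y ∨ X ∧ (¬Y ∨ Y) ∧ ¬X)   — complement / identity
= ¬X ∧ ¬(Y ∨ X ∧ ¬X)   — complement / identity
= ¬X ∧ ¬Y   — complement / identity

¬X ∧ ¬Y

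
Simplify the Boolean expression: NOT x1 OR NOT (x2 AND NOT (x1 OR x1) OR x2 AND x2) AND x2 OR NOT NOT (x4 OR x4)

NOT x1 OR x4

NOT x1 OR NOT (x2 AND NOT (x1 OR x1) OR x2 AND x2) AND x2 OR NOT NOT (x4 OR x4)
= NOT x1 OR NOT (x2 AND NOT x1 OR x2 AND x2) AND x2 OR NOT NOT (x4 OR x4)   — idempotence
= NOT x1 OR NOT (x2 AND NOT x1 OR x2) AND x2 OR NOT NOT (x4 OR x4)   — idempotence
= NOT x1 OR NOT x2 AND x2 OR NOT NOT (x4 OR x4)   — absorption
= NOT x1 OR NOT NOT (x4 OR x4)   — complement / identity
= NOT x1 OR NOT NOT x4   — idempotence
= NOT x1 OR x4   — double negation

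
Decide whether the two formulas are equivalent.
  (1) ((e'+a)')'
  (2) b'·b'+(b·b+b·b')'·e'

No

E1: ((e'+a)')'
    = e'+a   [double negation]
E2: b'·b'+(b·b+b·b')'·e'
    = b'·b'+b'·e'   [distribution]
    = b'·(b'+e')   [distribution]
    = b'   [absorption]
These differ: at a=1, b=1, e=1, E1 = 1 but E2 = 0.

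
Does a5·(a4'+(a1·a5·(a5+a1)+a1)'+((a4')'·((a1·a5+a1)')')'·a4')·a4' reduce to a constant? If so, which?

no

a5·(a4'+(a1·a5·(a5+a1)+a1)'+((a4')'·((a1·a5+a1)')')'·a4')·a4'
= a5·(a4'+(a1·a5+a1)'+((a4')'·((a1·a5+a1)')')'·a4')·a4'   [absorption]
= a5·(a4'+(a1·a5+a1)'+(a4'+(a1·a5+a1)')·a4')·a4'   [De Morgan]
= a5·(a4'+(a1·a5+a1)')·a4'   [absorption]
= a5·(a4'+a1')·a4'   [absorption]
= a5·a4'   [absorption]
This depends on a4, a5, so it is not a constant.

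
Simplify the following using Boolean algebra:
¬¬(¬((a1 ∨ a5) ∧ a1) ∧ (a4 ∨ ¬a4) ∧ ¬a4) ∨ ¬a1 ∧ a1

¬¬(¬((a1 ∨ a5) ∧ a1) ∧ (a4 ∨ ¬a4) ∧ ¬a4) ∨ ¬a1 ∧ a1
= ¬((a1 ∨ a5) ∧ a1) ∧ (a4 ∨ ¬a4) ∧ ¬a4 ∨ ¬a1 ∧ a1   [double negation]
= ¬((a1 ∨ a5) ∧ a1) ∧ (a4 ∨ ¬a4) ∧ ¬a4   [complement / identity]
= ¬a1 ∧ (a4 ∨ ¬a4) ∧ ¬a4   [absorption]
= ¬a1 ∧ ¬a4   [complement / identity]

¬a1 ∧ ¬a4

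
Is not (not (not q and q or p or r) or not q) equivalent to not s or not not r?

E1: not (not (not q and q or p or r) or not q)
    = not (not (p or r) or not q)
    = (p or r) and q
E2: not s or not not r
    = not s or r
These differ: at p=0, q=0, r=0, s=0, E1 = 0 but E2 = 1.

No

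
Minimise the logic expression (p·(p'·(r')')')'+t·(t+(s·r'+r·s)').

p'+t

(p·(p'·(r')')')'+t·(t+(s·r'+r·s)')
= (p·(p'·(r')')')'+t·(t+s')   (distribution)
= (p·(p+r'))'+t·(t+s')   (De Morgan)
= p'+t·(t+s')   (absorption)
= p'+t   (absorption)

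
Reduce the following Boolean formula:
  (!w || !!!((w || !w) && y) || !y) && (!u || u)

!w || !y

(!w || !!!((w || !w) && y) || !y) && (!u || u)
= (!w || !!!y || !y) && (!u || u)   (complement / identity)
= !w || !!!y || !y   (complement / identity)
= !w || !y || !y   (double negation)
= !w || !y   (idempotence)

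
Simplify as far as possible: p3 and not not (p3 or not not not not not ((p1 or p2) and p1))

p3 and not not (p3 or not not not not not ((p1 or p2) and p1))
= p3 and not not (p3 or not not not not not p1)   [absorption]
= p3 and not not (p3 or not not not p1)   [double negation]
= p3 and not not (p3 or not p1)   [double negation]
= p3 and (p3 or not p1)   [double negation]
= p3   [absorption]

p3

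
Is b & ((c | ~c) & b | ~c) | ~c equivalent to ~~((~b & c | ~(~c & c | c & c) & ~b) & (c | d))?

E1: b & ((c | ~c) & b | ~c) | ~c
    = b & (b | ~c) | ~c
    = b | ~c
E2: ~~((~b & c | ~(~c & c | c & c) & ~b) & (c | d))
    = ~~((~b & c | ~c & ~b) & (c | d))
    = (~b & c | ~c & ~b) & (c | d)
    = ~b & (c | d)
These differ: at b=1, c=0, d=0, E1 = 1 but E2 = 0.

No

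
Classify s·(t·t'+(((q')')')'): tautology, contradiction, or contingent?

contingent

s·(t·t'+(((q')')')')
= s·(((q')')')'   [complement / identity]
= s·(q')'   [double negation]
= s·q   [double negation]
This depends on q, s, so it is not a constant.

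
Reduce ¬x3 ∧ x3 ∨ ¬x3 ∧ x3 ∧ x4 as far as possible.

False

¬x3 ∧ x3 ∨ ¬x3 ∧ x3 ∧ x4
= ¬x3 ∧ x3   (absorption)
= False   (complement)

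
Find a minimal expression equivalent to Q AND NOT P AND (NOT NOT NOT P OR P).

Q AND NOT P AND (NOT NOT NOT P OR P)
= Q AND NOT P AND (NOT P OR P)   [double negation]
= Q AND NOT P   [complement / identity]

Q AND NOT P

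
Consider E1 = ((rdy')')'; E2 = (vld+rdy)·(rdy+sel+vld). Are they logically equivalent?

No

E1: ((rdy')')'
    = rdy'   — double negation
E2: (vld+rdy)·(rdy+sel+vld)
    = rdy·(rdy+sel)+vld   — distribution
    = rdy+vld   — absorption
These differ: at rdy=1, sel=0, vld=0, E1 = 0 but E2 = 1.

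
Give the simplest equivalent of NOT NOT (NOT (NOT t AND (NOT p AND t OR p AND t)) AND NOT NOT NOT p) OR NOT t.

NOT NOT (NOT (NOT t AND (NOT p AND t OR p AND t)) AND NOT NOT NOT p) OR NOT t
= NOT (NOT t AND (NOT p AND t OR p AND t) OR NOT NOT p) OR NOT t   — De Morgan
= NOT (NOT t AND t OR NOT NOT p) OR NOT t   — distribution
= NOT NOT NOT p OR NOT t   — complement / identity
= NOT p OR NOT t   — double negation

NOT p OR NOT t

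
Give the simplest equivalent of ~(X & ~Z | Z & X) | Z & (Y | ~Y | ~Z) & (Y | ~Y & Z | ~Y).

~X | Z

~(X & ~Z | Z & X) | Z & (Y | ~Y | ~Z) & (Y | ~Y & Z | ~Y)
= ~(X & ~Z | Z & X) | Z & (Y | ~Y | ~Z) & (Y | ~Y)   [absorption]
= ~X | Z & (Y | ~Y | ~Z) & (Y | ~Y)   [distribution]
= ~X | Z & (Y | ~Y)   [absorption]
= ~X | Z   [complement / identity]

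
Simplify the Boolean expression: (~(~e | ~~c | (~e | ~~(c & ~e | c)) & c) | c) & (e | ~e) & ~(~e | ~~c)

e & ~c

(~(~e | ~~c | (~e | ~~(c & ~e | c)) & c) | c) & (e | ~e) & ~(~e | ~~c)
= (~(~e | ~~c | (~e | ~~(c & ~e | c)) & c) | c) & ~(~e | ~~c)   — complement / identity
= (~(~e | ~~c | (~e | ~~c) & c) | c) & ~(~e | ~~c)   — absorption
= (~(~e | ~~c) | c) & ~(~e | ~~c)   — absorption
= ~(~e | ~~c)   — absorption
= e & ~c   — De Morgan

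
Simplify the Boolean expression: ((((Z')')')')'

((((Z')')')')'
= ((Z')')'   (double negation)
= Z'   (double negation)

Z'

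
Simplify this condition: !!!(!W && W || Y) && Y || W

!!!(!W && W || Y) && Y || W
= !(!W && W || Y) && Y || W   [double negation]
= !Y && Y || W   [complement / identity]
= W   [complement / identity]

W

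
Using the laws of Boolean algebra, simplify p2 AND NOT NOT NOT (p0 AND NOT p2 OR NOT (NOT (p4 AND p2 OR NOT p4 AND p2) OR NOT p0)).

p2 AND NOT NOT NOT (p0 AND NOT p2 OR NOT (NOT (p4 AND p2 OR NOT p4 AND p2) OR NOT p0))
= p2 AND NOT NOT NOT (p0 AND NOT p2 OR NOT (NOT p2 OR NOT p0))
= p2 AND NOT NOT NOT (p0 AND NOT p2 OR p2 AND p0)
= p2 AND NOT (p0 AND NOT p2 OR p2 AND p0)
= p2 AND NOT p0

p2 AND NOT p0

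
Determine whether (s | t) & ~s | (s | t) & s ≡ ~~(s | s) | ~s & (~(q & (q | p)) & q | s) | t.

E1: (s | t) & ~s | (s | t) & s
    = s | t   [distribution]
E2: ~~(s | s) | ~s & (~(q & (q | p)) & q | s) | t
    = s | s | ~s & (~(q & (q | p)) & q | s) | t   [double negation]
    = s | ~s & (~(q & (q | p)) & q | s) | t   [idempotence]
    = s | ~s & (~q & q | s) | t   [absorption]
    = s | ~s & s | t   [complement / identity]
    = s | t   [complement / identity]
Both reduce to s | t, so they are equivalent.

Yes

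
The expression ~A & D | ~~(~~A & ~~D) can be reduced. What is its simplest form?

~A & D | ~~(~~A & ~~D)
= ~A & D | ~(~A | ~D)
= ~A & D | A & D
= D

D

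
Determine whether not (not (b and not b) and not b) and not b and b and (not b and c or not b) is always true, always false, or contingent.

not (not (b and not b) and not b) and not b and b and (not b and c or not b)
= (b and not b or b) and not b and b and (not b and c or not b)   (De Morgan)
= b and not b and b and (not b and c or not b)   (complement / identity)
= b and not b and b and not b   (absorption)
= b and not b   (idempotence)
= False   (complement)

always false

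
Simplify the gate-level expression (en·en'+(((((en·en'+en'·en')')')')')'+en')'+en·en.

en

(en·en'+(((((en·en'+en'·en')')')')')'+en')'+en·en
= (en·en'+(((en·en'+en'·en')')')'+en')'+en·en   — double negation
= (en·en'+(((en')')')'+en')'+en·en   — distribution
= ((((en')')')'+en')'+en·en   — complement / identity
= ((en')')'·en+en·en   — De Morgan
= en'·en+en·en   — double negation
= en   — distribution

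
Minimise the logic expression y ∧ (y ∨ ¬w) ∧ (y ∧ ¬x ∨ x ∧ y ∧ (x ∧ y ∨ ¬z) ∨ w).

y ∧ (y ∨ ¬w) ∧ (y ∧ ¬x ∨ x ∧ y ∧ (x ∧ y ∨ ¬z) ∨ w)
= y ∧ (y ∨ ¬w) ∧ (y ∧ ¬x ∨ x ∧ y ∨ w)   (absorption)
= y ∧ (y ∨ ¬w) ∧ (y ∨ w)   (distribution)
= y ∧ (y ∨ w)   (absorption)
= y   (absorption)

y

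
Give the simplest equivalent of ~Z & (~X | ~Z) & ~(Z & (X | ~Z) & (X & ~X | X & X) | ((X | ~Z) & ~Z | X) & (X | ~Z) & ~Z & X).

~Z & ~X

~Z & (~X | ~Z) & ~(Z & (X | ~Z) & (X & ~X | X & X) | ((X | ~Z) & ~Z | X) & (X | ~Z) & ~Z & X)
= ~Z & (~X | ~Z) & ~(Z & (X | ~Z) & X | ((X | ~Z) & ~Z | X) & (X | ~Z) & ~Z & X)
= ~Z & (~X | ~Z) & ~((Z & (X | ~Z) | ((X | ~Z) & ~Z | X) & (X | ~Z) & ~Z) & X)
= ~Z & (~X | ~Z) & ~((Z & (X | ~Z) | (X | ~Z) & ~Z) & X)
= ~Z & (~X | ~Z) & ~((X | ~Z) & X)
= ~Z & (~X | ~Z) & ~X
= ~Z & ~X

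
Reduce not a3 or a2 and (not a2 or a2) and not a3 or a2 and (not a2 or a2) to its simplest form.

not a3 or a2

not a3 or a2 and (not a2 or a2) and not a3 or a2 and (not a2 or a2)
= not a3 or a2 and (not a2 or a2)
= not a3 or a2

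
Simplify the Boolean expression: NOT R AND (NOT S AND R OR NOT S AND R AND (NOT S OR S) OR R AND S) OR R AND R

R

NOT R AND (NOT S AND R OR NOT S AND R AND (NOT S OR S) OR R AND S) OR R AND R
= NOT R AND (NOT S AND R OR NOT S AND R OR R AND S) OR R AND R
= NOT R AND (NOT S AND R OR R AND S) OR R AND R
= NOT R AND R OR R AND R
= R AND (NOT R OR R)
= R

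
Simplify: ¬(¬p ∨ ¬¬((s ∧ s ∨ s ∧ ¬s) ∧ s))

p ∧ ¬s

¬(¬p ∨ ¬¬((s ∧ s ∨ s ∧ ¬s) ∧ s))
= ¬(¬p ∨ ¬¬(s ∧ s))   (distribution)
= ¬(¬p ∨ ¬¬s)   (idempotence)
= p ∧ ¬s   (De Morgan)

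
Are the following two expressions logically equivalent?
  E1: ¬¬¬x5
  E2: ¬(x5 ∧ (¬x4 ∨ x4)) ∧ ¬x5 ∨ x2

E1: ¬¬¬x5
    = ¬x5
E2: ¬(x5 ∧ (¬x4 ∨ x4)) ∧ ¬x5 ∨ x2
    = ¬x5 ∧ ¬x5 ∨ x2
    = ¬x5 ∨ x2
These differ: at x2=1, x4=0, x5=1, E1 = 0 but E2 = 1.

No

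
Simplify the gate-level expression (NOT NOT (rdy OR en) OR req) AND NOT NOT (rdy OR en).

rdy OR en

(NOT NOT (rdy OR en) OR req) AND NOT NOT (rdy OR en)
= NOT NOT (rdy OR en)   (absorption)
= rdy OR en   (double negation)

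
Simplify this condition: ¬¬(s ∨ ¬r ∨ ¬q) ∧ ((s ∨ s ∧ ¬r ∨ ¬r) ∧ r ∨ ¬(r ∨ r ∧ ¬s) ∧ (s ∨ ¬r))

s ∨ ¬r

¬¬(s ∨ ¬r ∨ ¬q) ∧ ((s ∨ s ∧ ¬r ∨ ¬r) ∧ r ∨ ¬(r ∨ r ∧ ¬s) ∧ (s ∨ ¬r))
= ¬¬(s ∨ ¬r ∨ ¬q) ∧ ((s ∨ ¬r) ∧ r ∨ ¬(r ∨ r ∧ ¬s) ∧ (s ∨ ¬r))   [absorption]
= ¬¬(s ∨ ¬r ∨ ¬q) ∧ ((s ∨ ¬r) ∧ r ∨ ¬r ∧ (s ∨ ¬r))   [absorption]
= ¬¬(s ∨ ¬r ∨ ¬q) ∧ (s ∨ ¬r)   [distribution]
= (s ∨ ¬r ∨ ¬q) ∧ (s ∨ ¬r)   [double negation]
= s ∨ ¬r   [absorption]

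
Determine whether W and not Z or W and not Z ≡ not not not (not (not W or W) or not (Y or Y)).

E1: W and not Z or W and not Z
    = W and not Z   (idempotence)
E2: not not not (not (not W or W) or not (Y or Y))
    = not (not (not W or W) or not (Y or Y))   (double negation)
    = (not W or W) and (Y or Y)   (De Morgan)
    = (not W or W) and Y   (idempotence)
    = Y   (complement / identity)
These differ: at W=0, Y=1, Z=0, E1 = 0 but E2 = 1.

No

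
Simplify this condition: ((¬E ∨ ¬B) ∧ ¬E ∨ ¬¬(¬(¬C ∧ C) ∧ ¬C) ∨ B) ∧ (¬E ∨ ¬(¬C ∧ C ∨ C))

¬E ∨ ¬C

((¬E ∨ ¬B) ∧ ¬E ∨ ¬¬(¬(¬C ∧ C) ∧ ¬C) ∨ B) ∧ (¬E ∨ ¬(¬C ∧ C ∨ C))
= ((¬E ∨ ¬B) ∧ ¬E ∨ ¬(¬C ∧ C ∨ C) ∨ B) ∧ (¬E ∨ ¬(¬C ∧ C ∨ C))   [De Morgan]
= (¬E ∨ ¬(¬C ∧ C ∨ C) ∨ B) ∧ (¬E ∨ ¬(¬C ∧ C ∨ C))   [absorption]
= ¬E ∨ ¬(¬C ∧ C ∨ C)   [absorption]
= ¬E ∨ ¬C   [complement / identity]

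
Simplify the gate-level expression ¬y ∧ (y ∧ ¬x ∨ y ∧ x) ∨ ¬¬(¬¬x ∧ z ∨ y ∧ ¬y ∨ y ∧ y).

x ∧ z ∨ y

¬y ∧ (y ∧ ¬x ∨ y ∧ x) ∨ ¬¬(¬¬x ∧ z ∨ y ∧ ¬y ∨ y ∧ y)
= ¬y ∧ (y ∧ ¬x ∨ y ∧ x) ∨ ¬¬(¬¬x ∧ z ∨ y)   [distribution]
= ¬y ∧ y ∨ ¬¬(¬¬x ∧ z ∨ y)   [distribution]
= ¬y ∧ y ∨ ¬¬(x ∧ z ∨ y)   [double negation]
= ¬¬(x ∧ z ∨ y)   [complement / identity]
= x ∧ z ∨ y   [double negation]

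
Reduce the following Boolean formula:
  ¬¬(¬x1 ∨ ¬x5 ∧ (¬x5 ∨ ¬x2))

¬¬(¬x1 ∨ ¬x5 ∧ (¬x5 ∨ ¬x2))
= ¬x1 ∨ ¬x5 ∧ (¬x5 ∨ ¬x2)   (double negation)
= ¬x1 ∨ ¬x5   (absorption)

¬x1 ∨ ¬x5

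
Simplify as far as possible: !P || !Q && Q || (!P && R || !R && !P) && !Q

!P

!P || !Q && Q || (!P && R || !R && !P) && !Q
= !P || !Q && Q || !P && !Q   [distribution]
= !P || !P && !Q   [complement / identity]
= !P   [absorption]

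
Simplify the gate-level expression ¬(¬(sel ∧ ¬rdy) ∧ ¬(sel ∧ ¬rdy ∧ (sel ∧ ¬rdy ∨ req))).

¬(¬(sel ∧ ¬rdy) ∧ ¬(sel ∧ ¬rdy ∧ (sel ∧ ¬rdy ∨ req)))
= sel ∧ ¬rdy ∨ sel ∧ ¬rdy ∧ (sel ∧ ¬rdy ∨ req)   (De Morgan)
= sel ∧ ¬rdy ∨ sel ∧ ¬rdy   (absorption)
= sel ∧ ¬rdy   (idempotence)

sel ∧ ¬rdy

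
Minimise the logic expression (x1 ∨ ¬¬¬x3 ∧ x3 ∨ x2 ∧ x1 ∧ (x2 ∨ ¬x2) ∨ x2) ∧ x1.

x1

(x1 ∨ ¬¬¬x3 ∧ x3 ∨ x2 ∧ x1 ∧ (x2 ∨ ¬x2) ∨ x2) ∧ x1
= (x1 ∨ ¬x3 ∧ x3 ∨ x2 ∧ x1 ∧ (x2 ∨ ¬x2) ∨ x2) ∧ x1   (double negation)
= (x1 ∨ ¬x3 ∧ x3 ∨ x2 ∧ x1 ∨ x2) ∧ x1   (complement / identity)
= (x1 ∨ x2 ∧ x1 ∨ x2) ∧ x1   (complement / identity)
= (x1 ∨ x2) ∧ x1   (absorption)
= x1   (absorption)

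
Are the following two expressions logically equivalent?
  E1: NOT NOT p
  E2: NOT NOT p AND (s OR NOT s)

E1: NOT NOT p
    = p   (double negation)
E2: NOT NOT p AND (s OR NOT s)
    = NOT NOT p   (complement / identity)
    = p   (double negation)
Both reduce to p, so they are equivalent.

Yes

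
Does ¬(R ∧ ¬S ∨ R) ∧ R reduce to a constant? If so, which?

¬(R ∧ ¬S ∨ R) ∧ R
= ¬R ∧ R   (absorption)
= False   (complement)

yes, False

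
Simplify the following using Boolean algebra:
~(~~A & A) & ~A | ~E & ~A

~A

~(~~A & A) & ~A | ~E & ~A
= ~(A & A) & ~A | ~E & ~A
= ~A & (~(A & A) | ~E)
= ~A & (~A | ~E)
= ~A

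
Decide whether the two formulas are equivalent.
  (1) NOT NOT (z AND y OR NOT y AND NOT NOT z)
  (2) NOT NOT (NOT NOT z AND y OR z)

Yes

E1: NOT NOT (z AND y OR NOT y AND NOT NOT z)
    = NOT NOT (z AND y OR NOT y AND z)   [double negation]
    = NOT NOT z   [distribution]
    = z   [double negation]
E2: NOT NOT (NOT NOT z AND y OR z)
    = NOT NOT (z AND y OR z)   [double negation]
    = NOT NOT z   [absorption]
    = z   [double negation]
Both reduce to z, so they are equivalent.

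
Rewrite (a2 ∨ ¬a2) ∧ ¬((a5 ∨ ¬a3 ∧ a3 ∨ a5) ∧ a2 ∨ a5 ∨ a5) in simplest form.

(a2 ∨ ¬a2) ∧ ¬((a5 ∨ ¬a3 ∧ a3 ∨ a5) ∧ a2 ∨ a5 ∨ a5)
= (a2 ∨ ¬a2) ∧ ¬((a5 ∨ a5) ∧ a2 ∨ a5 ∨ a5)   [complement / identity]
= (a2 ∨ ¬a2) ∧ ¬(a5 ∨ a5)   [absorption]
= (a2 ∨ ¬a2) ∧ ¬a5   [idempotence]
= ¬a5   [complement / identity]

¬a5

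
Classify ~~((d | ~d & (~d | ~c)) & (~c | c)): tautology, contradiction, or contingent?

~~((d | ~d & (~d | ~c)) & (~c | c))
= (d | ~d & (~d | ~c)) & (~c | c)
= (d | ~d) & (~c | c)
= ~c | c
= 1

tautology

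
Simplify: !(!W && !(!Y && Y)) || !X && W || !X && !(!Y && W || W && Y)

W || !X

!(!W && !(!Y && Y)) || !X && W || !X && !(!Y && W || W && Y)
= !(!W && !(!Y && Y)) || !X && W || !X && !W   — distribution
= W || !Y && Y || !X && W || !X && !W   — De Morgan
= W || !X && W || !X && !W   — complement / identity
= W || !X   — distribution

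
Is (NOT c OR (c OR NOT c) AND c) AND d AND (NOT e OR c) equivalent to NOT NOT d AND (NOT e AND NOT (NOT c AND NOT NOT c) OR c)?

E1: (NOT c OR (c OR NOT c) AND c) AND d AND (NOT e OR c)
    = (NOT c OR c) AND d AND (NOT e OR c)
    = d AND (NOT e OR c)
E2: NOT NOT d AND (NOT e AND NOT (NOT c AND NOT NOT c) OR c)
    = NOT NOT d AND (NOT e AND (c OR NOT c) OR c)
    = NOT NOT d AND (NOT e OR c)
    = d AND (NOT e OR c)
Both reduce to d AND (NOT e OR c), so they are equivalent.

Yes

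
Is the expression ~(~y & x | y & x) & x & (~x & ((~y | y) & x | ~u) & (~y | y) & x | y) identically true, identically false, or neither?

~(~y & x | y & x) & x & (~x & ((~y | y) & x | ~u) & (~y | y) & x | y)
= ~(~y & x | y & x) & x & (~x & (~y | y) & x | y)   (absorption)
= ~(~y & x | y & x) & x & (~x & x | y)   (complement / identity)
= ~x & x & (~x & x | y)   (distribution)
= ~x & x   (absorption)
= 0   (complement)

identically false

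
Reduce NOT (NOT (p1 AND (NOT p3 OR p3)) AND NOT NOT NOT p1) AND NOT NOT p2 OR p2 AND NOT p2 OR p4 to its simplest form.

NOT (NOT (p1 AND (NOT p3 OR p3)) AND NOT NOT NOT p1) AND NOT NOT p2 OR p2 AND NOT p2 OR p4
= NOT (NOT (p1 AND (NOT p3 OR p3)) AND NOT NOT NOT p1) AND p2 OR p2 AND NOT p2 OR p4
= NOT (NOT (p1 AND (NOT p3 OR p3)) AND NOT NOT NOT p1) AND p2 OR p4
= NOT (NOT (p1 AND (NOT p3 OR p3)) AND NOT p1) AND p2 OR p4
= (p1 AND (NOT p3 OR p3) OR p1) AND p2 OR p4
= (p1 OR p1) AND p2 OR p4
= p1 AND p2 OR p4

p1 AND p2 OR p4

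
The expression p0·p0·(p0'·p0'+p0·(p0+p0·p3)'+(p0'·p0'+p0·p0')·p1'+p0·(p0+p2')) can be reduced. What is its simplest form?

p0·p0·(p0'·p0'+p0·(p0+p0·p3)'+(p0'·p0'+p0·p0')·p1'+p0·(p0+p2'))
= p0·p0·(p0'·p0'+p0·p0'+(p0'·p0'+p0·p0')·p1'+p0·(p0+p2'))   (absorption)
= p0·p0·(p0'·p0'+p0·p0'+(p0'·p0'+p0·p0')·p1'+p0)   (absorption)
= p0·p0·(p0'·p0'+p0·p0'+p0)   (absorption)
= p0·p0·(p0'+p0)   (distribution)
= p0·p0   (complement / identity)
= p0   (idempotence)

p0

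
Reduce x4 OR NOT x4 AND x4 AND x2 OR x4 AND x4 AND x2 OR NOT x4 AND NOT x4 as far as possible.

TRUE

x4 OR NOT x4 AND x4 AND x2 OR x4 AND x4 AND x2 OR NOT x4 AND NOT x4
= x4 OR x4 AND x2 OR NOT x4 AND NOT x4   (distribution)
= x4 OR x4 AND x2 OR NOT x4   (idempotence)
= x4 OR NOT x4   (absorption)
= TRUE   (complement)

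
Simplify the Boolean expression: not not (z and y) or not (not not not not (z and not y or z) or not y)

y

not not (z and y) or not (not not not not (z and not y or z) or not y)
= not not (z and y) or not (not not not not z or not y)
= z and y or not (not not not not z or not y)
= z and y or not (not not z or not y)
= z and y or not z and y
= y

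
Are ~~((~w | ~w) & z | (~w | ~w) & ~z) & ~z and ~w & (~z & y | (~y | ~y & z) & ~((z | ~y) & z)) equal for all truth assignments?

Yes

E1: ~~((~w | ~w) & z | (~w | ~w) & ~z) & ~z
    = ~~(~w | ~w) & ~z   [distribution]
    = ~(w & w) & ~z   [De Morgan]
    = ~w & ~z   [idempotence]
E2: ~w & (~z & y | (~y | ~y & z) & ~((z | ~y) & z))
    = ~w & (~z & y | ~y & ~((z | ~y) & z))   [absorption]
    = ~w & (~z & y | ~y & ~z)   [absorption]
    = ~w & ~z   [distribution]
Both reduce to ~w & ~z, so they are equivalent.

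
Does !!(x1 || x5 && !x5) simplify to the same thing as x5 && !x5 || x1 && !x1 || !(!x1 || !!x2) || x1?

Yes

E1: !!(x1 || x5 && !x5)
    = !!x1   [complement / identity]
    = x1   [double negation]
E2: x5 && !x5 || x1 && !x1 || !(!x1 || !!x2) || x1
    = x5 && !x5 || x1 && !x1 || x1 && !x2 || x1   [De Morgan]
    = x5 && !x5 || x1 && !x2 || x1   [complement / identity]
    = x1 && !x2 || x1   [complement / identity]
    = x1   [absorption]
Both reduce to x1, so they are equivalent.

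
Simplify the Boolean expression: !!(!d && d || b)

!!(!d && d || b)
= !!b   — complement / identity
= b   — double negation

b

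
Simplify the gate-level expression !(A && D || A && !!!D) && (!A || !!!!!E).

!(A && D || A && !!!D) && (!A || !!!!!E)
= !(A && D || A && !!!D) && (!A || !!!E)
= !(A && D || A && !!!D) && (!A || !E)
= !(A && D || A && !D) && (!A || !E)
= !A && (!A || !E)
= !A

!A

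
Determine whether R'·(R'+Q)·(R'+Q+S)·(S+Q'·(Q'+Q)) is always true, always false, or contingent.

R'·(R'+Q)·(R'+Q+S)·(S+Q'·(Q'+Q))
= R'·(R'+Q)·(S+Q'·(Q'+Q))   (absorption)
= R'·(S+Q'·(Q'+Q))   (absorption)
= R'·(S+Q')   (complement / identity)
This depends on Q, R, S, so it is not a constant.

contingent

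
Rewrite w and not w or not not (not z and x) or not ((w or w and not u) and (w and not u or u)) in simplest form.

w and not w or not not (not z and x) or not ((w or w and not u) and (w and not u or u))
= w and not w or not not (not z and x) or not (w and not u or w and u)   [distribution]
= w and not w or not not (not z and x) or not w   [distribution]
= w and not w or not z and x or not w   [double negation]
= not z and x or not w   [complement / identity]

not z and x or not w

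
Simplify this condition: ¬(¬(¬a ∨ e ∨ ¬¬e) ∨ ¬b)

(¬a ∨ e) ∧ b

¬(¬(¬a ∨ e ∨ ¬¬e) ∨ ¬b)
= (¬a ∨ e ∨ ¬¬e) ∧ b
= (¬a ∨ e ∨ e) ∧ b
= (¬a ∨ e) ∧ b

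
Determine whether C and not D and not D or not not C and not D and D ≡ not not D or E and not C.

No

E1: C and not D and not D or not not C and not D and D
    = C and not D and not D or C and not D and D   (double negation)
    = C and not D   (distribution)
E2: not not D or E and not C
    = D or E and not C   (double negation)
These differ: at C=1, D=1, E=1, E1 = 0 but E2 = 1.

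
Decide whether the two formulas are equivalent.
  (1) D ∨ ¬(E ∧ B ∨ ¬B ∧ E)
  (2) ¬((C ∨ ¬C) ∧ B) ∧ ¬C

No

E1: D ∨ ¬(E ∧ B ∨ ¬B ∧ E)
    = D ∨ ¬E   — distribution
E2: ¬((C ∨ ¬C) ∧ B) ∧ ¬C
    = ¬B ∧ ¬C   — complement / identity
These differ: at B=1, C=1, D=1, E=0, E1 = 1 but E2 = 0.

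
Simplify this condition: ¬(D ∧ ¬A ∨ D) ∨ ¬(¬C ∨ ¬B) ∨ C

¬(D ∧ ¬A ∨ D) ∨ ¬(¬C ∨ ¬B) ∨ C
= ¬(D ∧ ¬A ∨ D) ∨ C ∧ B ∨ C   [De Morgan]
= ¬(D ∧ ¬A ∨ D) ∨ C   [absorption]
= ¬D ∨ C   [absorption]

¬D ∨ C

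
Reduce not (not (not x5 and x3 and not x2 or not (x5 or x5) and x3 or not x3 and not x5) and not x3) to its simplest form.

not (not (not x5 and x3 and not x2 or not (x5 or x5) and x3 or not x3 and not x5) and not x3)
= not (not (not x5 and x3 and not x2 or not x5 and x3 or not x3 and not x5) and not x3)   [idempotence]
= not (not (not x5 and x3 or not x3 and not x5) and not x3)   [absorption]
= not (not not x5 and not x3)   [distribution]
= not x5 or x3   [De Morgan]

not x5 or x3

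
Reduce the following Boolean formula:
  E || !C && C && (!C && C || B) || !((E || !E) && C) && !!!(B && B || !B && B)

E || !C && C && (!C && C || B) || !((E || !E) && C) && !!!(B && B || !B && B)
= E || !C && C && (!C && C || B) || !((E || !E) && C) && !!!(B && (B || !B))
= E || !C && C || !((E || !E) && C) && !!!(B && (B || !B))
= E || !((E || !E) && C) && !!!(B && (B || !B))
= E || !((E || !E) && C) && !(B && (B || !B))
= E || !C && !(B && (B || !B))
= E || !C && !B

E || !C && !B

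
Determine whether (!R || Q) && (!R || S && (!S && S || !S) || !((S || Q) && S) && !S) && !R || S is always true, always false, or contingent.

(!R || Q) && (!R || S && (!S && S || !S) || !((S || Q) && S) && !S) && !R || S
= (!R || Q) && (!R || S && !S || !((S || Q) && S) && !S) && !R || S
= (!R || Q) && (!R || S && !S || !S && !S) && !R || S
= (!R || Q) && (!R || !S) && !R || S
= (!R || Q) && !R || S
= !R || S
This depends on R, S, so it is not a constant.

contingent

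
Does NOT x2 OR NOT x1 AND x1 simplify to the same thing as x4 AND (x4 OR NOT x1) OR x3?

E1: NOT x2 OR NOT x1 AND x1
    = NOT x2   [complement / identity]
E2: x4 AND (x4 OR NOT x1) OR x3
    = x4 OR x3   [absorption]
These differ: at x1=1, x2=0, x3=0, x4=0, E1 = 1 but E2 = 0.

No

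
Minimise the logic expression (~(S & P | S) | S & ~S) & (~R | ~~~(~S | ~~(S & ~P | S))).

(~(S & P | S) | S & ~S) & (~R | ~~~(~S | ~~(S & ~P | S)))
= (~(S & P | S) | S & ~S) & (~R | ~~(S & ~(S & ~P | S)))   — De Morgan
= (~(S & P | S) | S & ~S) & (~R | ~~(S & ~S))   — absorption
= (~(S & P | S) | S & ~S) & (~R | S & ~S)   — double negation
= S & ~S | ~(S & P | S) & ~R   — distribution
= ~(S & P | S) & ~R   — complement / identity
= ~S & ~R   — absorption

~S & ~R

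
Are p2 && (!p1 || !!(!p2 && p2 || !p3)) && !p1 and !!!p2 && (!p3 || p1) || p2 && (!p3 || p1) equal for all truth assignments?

E1: p2 && (!p1 || !!(!p2 && p2 || !p3)) && !p1
    = p2 && (!p1 || !!!p3) && !p1
    = p2 && (!p1 || !p3) && !p1
    = p2 && !p1
E2: !!!p2 && (!p3 || p1) || p2 && (!p3 || p1)
    = !p2 && (!p3 || p1) || p2 && (!p3 || p1)
    = !p3 || p1
These differ: at p1=1, p2=0, p3=0, E1 = 0 but E2 = 1.

No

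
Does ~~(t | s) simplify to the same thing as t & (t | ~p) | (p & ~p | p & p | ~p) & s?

E1: ~~(t | s)
    = t | s   [double negation]
E2: t & (t | ~p) | (p & ~p | p & p | ~p) & s
    = t | (p & ~p | p & p | ~p) & s   [absorption]
    = t | (p | ~p) & s   [distribution]
    = t | s   [complement / identity]
Both reduce to t | s, so they are equivalent.

Yes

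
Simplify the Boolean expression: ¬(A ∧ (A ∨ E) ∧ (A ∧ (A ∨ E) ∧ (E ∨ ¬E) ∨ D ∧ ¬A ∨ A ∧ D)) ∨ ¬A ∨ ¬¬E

¬(A ∧ (A ∨ E) ∧ (A ∧ (A ∨ E) ∧ (E ∨ ¬E) ∨ D ∧ ¬A ∨ A ∧ D)) ∨ ¬A ∨ ¬¬E
= ¬(A ∧ (A ∨ E) ∧ (A ∧ (A ∨ E) ∧ (E ∨ ¬E) ∨ D)) ∨ ¬A ∨ ¬¬E
= ¬(A ∧ (A ∨ E) ∧ (A ∧ (A ∨ E) ∨ D)) ∨ ¬A ∨ ¬¬E
= ¬(A ∧ (A ∨ E)) ∨ ¬A ∨ ¬¬E
= ¬A ∨ ¬A ∨ ¬¬E
= ¬A ∨ ¬¬E
= ¬A ∨ E

¬A ∨ E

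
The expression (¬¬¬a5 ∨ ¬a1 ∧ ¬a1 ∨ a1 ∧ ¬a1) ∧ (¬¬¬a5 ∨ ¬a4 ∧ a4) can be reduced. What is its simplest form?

(¬¬¬a5 ∨ ¬a1 ∧ ¬a1 ∨ a1 ∧ ¬a1) ∧ (¬¬¬a5 ∨ ¬a4 ∧ a4)
= (¬¬¬a5 ∨ ¬a1 ∧ ¬a1 ∨ a1 ∧ ¬a1) ∧ ¬¬¬a5   [complement / identity]
= (¬¬¬a5 ∨ ¬a1) ∧ ¬¬¬a5   [distribution]
= ¬¬¬a5   [absorption]
= ¬a5   [double negation]

¬a5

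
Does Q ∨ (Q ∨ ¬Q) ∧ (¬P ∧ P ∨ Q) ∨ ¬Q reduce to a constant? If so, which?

Q ∨ (Q ∨ ¬Q) ∧ (¬P ∧ P ∨ Q) ∨ ¬Q
= Q ∨ ¬P ∧ P ∨ Q ∨ ¬Q
= Q ∨ Q ∨ ¬Q
= Q ∨ ¬Q
= True

yes, True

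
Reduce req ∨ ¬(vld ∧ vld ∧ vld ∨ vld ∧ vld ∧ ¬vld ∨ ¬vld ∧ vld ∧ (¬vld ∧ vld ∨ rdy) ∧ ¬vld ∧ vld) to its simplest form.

req ∨ ¬vld

req ∨ ¬(vld ∧ vld ∧ vld ∨ vld ∧ vld ∧ ¬vld ∨ ¬vld ∧ vld ∧ (¬vld ∧ vld ∨ rdy) ∧ ¬vld ∧ vld)
= req ∨ ¬(vld ∧ vld ∨ ¬vld ∧ vld ∧ (¬vld ∧ vld ∨ rdy) ∧ ¬vld ∧ vld)   (distribution)
= req ∨ ¬(vld ∧ vld ∨ ¬vld ∧ vld ∧ ¬vld ∧ vld)   (absorption)
= req ∨ ¬(vld ∧ vld ∨ ¬vld ∧ vld)   (idempotence)
= req ∨ ¬vld   (distribution)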